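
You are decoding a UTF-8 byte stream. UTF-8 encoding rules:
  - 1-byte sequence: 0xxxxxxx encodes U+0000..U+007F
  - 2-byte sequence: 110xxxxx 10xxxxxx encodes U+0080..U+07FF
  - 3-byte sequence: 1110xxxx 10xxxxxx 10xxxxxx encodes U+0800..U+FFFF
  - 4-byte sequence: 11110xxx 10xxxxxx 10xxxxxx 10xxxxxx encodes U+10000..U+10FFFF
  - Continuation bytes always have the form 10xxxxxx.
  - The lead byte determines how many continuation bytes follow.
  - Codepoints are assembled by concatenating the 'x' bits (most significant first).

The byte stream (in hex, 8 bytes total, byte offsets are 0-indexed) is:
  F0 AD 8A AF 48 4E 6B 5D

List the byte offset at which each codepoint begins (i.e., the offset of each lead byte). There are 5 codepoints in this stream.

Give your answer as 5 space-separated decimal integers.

Byte[0]=F0: 4-byte lead, need 3 cont bytes. acc=0x0
Byte[1]=AD: continuation. acc=(acc<<6)|0x2D=0x2D
Byte[2]=8A: continuation. acc=(acc<<6)|0x0A=0xB4A
Byte[3]=AF: continuation. acc=(acc<<6)|0x2F=0x2D2AF
Completed: cp=U+2D2AF (starts at byte 0)
Byte[4]=48: 1-byte ASCII. cp=U+0048
Byte[5]=4E: 1-byte ASCII. cp=U+004E
Byte[6]=6B: 1-byte ASCII. cp=U+006B
Byte[7]=5D: 1-byte ASCII. cp=U+005D

Answer: 0 4 5 6 7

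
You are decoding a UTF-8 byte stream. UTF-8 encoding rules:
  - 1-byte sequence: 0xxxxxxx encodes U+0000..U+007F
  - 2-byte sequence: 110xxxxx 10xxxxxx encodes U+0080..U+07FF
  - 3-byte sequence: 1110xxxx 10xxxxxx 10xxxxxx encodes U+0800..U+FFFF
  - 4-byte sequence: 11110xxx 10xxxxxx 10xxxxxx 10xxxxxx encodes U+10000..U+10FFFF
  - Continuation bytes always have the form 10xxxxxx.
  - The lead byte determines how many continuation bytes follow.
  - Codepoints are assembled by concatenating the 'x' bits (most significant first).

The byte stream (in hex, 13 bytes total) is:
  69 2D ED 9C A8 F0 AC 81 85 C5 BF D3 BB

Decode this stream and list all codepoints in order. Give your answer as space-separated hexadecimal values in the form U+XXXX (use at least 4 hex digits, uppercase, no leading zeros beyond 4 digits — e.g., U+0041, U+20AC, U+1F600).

Answer: U+0069 U+002D U+D728 U+2C045 U+017F U+04FB

Derivation:
Byte[0]=69: 1-byte ASCII. cp=U+0069
Byte[1]=2D: 1-byte ASCII. cp=U+002D
Byte[2]=ED: 3-byte lead, need 2 cont bytes. acc=0xD
Byte[3]=9C: continuation. acc=(acc<<6)|0x1C=0x35C
Byte[4]=A8: continuation. acc=(acc<<6)|0x28=0xD728
Completed: cp=U+D728 (starts at byte 2)
Byte[5]=F0: 4-byte lead, need 3 cont bytes. acc=0x0
Byte[6]=AC: continuation. acc=(acc<<6)|0x2C=0x2C
Byte[7]=81: continuation. acc=(acc<<6)|0x01=0xB01
Byte[8]=85: continuation. acc=(acc<<6)|0x05=0x2C045
Completed: cp=U+2C045 (starts at byte 5)
Byte[9]=C5: 2-byte lead, need 1 cont bytes. acc=0x5
Byte[10]=BF: continuation. acc=(acc<<6)|0x3F=0x17F
Completed: cp=U+017F (starts at byte 9)
Byte[11]=D3: 2-byte lead, need 1 cont bytes. acc=0x13
Byte[12]=BB: continuation. acc=(acc<<6)|0x3B=0x4FB
Completed: cp=U+04FB (starts at byte 11)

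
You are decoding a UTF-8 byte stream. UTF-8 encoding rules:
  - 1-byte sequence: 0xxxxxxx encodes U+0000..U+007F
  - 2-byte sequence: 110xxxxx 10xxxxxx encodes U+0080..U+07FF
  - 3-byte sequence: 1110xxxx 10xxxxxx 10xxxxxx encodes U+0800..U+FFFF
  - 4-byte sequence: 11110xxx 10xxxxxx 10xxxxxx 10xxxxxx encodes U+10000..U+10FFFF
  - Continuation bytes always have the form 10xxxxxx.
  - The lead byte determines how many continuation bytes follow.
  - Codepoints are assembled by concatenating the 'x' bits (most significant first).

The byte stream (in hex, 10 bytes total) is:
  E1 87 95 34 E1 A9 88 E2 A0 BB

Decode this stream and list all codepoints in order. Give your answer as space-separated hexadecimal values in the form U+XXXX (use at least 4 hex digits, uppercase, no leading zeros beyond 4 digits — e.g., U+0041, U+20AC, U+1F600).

Answer: U+11D5 U+0034 U+1A48 U+283B

Derivation:
Byte[0]=E1: 3-byte lead, need 2 cont bytes. acc=0x1
Byte[1]=87: continuation. acc=(acc<<6)|0x07=0x47
Byte[2]=95: continuation. acc=(acc<<6)|0x15=0x11D5
Completed: cp=U+11D5 (starts at byte 0)
Byte[3]=34: 1-byte ASCII. cp=U+0034
Byte[4]=E1: 3-byte lead, need 2 cont bytes. acc=0x1
Byte[5]=A9: continuation. acc=(acc<<6)|0x29=0x69
Byte[6]=88: continuation. acc=(acc<<6)|0x08=0x1A48
Completed: cp=U+1A48 (starts at byte 4)
Byte[7]=E2: 3-byte lead, need 2 cont bytes. acc=0x2
Byte[8]=A0: continuation. acc=(acc<<6)|0x20=0xA0
Byte[9]=BB: continuation. acc=(acc<<6)|0x3B=0x283B
Completed: cp=U+283B (starts at byte 7)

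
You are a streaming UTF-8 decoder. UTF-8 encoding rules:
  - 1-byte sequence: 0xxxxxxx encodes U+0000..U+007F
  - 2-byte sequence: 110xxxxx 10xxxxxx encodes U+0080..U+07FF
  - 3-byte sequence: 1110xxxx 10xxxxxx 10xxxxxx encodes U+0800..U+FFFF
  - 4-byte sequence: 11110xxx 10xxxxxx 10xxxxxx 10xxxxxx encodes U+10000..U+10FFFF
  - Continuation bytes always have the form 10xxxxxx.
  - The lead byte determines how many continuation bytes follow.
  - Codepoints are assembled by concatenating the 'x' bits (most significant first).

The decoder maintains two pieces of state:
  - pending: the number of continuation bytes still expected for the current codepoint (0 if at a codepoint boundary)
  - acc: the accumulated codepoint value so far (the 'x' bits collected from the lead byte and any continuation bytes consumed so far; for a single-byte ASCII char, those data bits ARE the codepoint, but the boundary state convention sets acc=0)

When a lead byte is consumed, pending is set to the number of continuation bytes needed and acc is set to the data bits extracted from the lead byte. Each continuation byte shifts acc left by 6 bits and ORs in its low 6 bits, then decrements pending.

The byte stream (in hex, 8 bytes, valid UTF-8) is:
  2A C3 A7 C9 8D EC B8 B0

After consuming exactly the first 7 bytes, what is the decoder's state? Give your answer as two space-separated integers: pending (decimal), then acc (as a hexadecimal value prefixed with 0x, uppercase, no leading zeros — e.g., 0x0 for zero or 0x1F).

Byte[0]=2A: 1-byte. pending=0, acc=0x0
Byte[1]=C3: 2-byte lead. pending=1, acc=0x3
Byte[2]=A7: continuation. acc=(acc<<6)|0x27=0xE7, pending=0
Byte[3]=C9: 2-byte lead. pending=1, acc=0x9
Byte[4]=8D: continuation. acc=(acc<<6)|0x0D=0x24D, pending=0
Byte[5]=EC: 3-byte lead. pending=2, acc=0xC
Byte[6]=B8: continuation. acc=(acc<<6)|0x38=0x338, pending=1

Answer: 1 0x338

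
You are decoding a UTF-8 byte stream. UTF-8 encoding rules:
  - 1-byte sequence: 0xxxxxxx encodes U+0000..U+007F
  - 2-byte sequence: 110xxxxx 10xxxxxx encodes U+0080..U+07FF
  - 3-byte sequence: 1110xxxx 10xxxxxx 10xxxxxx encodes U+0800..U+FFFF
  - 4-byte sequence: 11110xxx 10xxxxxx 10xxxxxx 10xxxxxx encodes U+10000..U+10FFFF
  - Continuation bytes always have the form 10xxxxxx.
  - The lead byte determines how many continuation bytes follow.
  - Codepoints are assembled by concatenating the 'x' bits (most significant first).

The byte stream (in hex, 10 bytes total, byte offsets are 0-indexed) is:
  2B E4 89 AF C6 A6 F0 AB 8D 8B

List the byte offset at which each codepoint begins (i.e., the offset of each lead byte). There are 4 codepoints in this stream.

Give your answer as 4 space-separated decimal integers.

Answer: 0 1 4 6

Derivation:
Byte[0]=2B: 1-byte ASCII. cp=U+002B
Byte[1]=E4: 3-byte lead, need 2 cont bytes. acc=0x4
Byte[2]=89: continuation. acc=(acc<<6)|0x09=0x109
Byte[3]=AF: continuation. acc=(acc<<6)|0x2F=0x426F
Completed: cp=U+426F (starts at byte 1)
Byte[4]=C6: 2-byte lead, need 1 cont bytes. acc=0x6
Byte[5]=A6: continuation. acc=(acc<<6)|0x26=0x1A6
Completed: cp=U+01A6 (starts at byte 4)
Byte[6]=F0: 4-byte lead, need 3 cont bytes. acc=0x0
Byte[7]=AB: continuation. acc=(acc<<6)|0x2B=0x2B
Byte[8]=8D: continuation. acc=(acc<<6)|0x0D=0xACD
Byte[9]=8B: continuation. acc=(acc<<6)|0x0B=0x2B34B
Completed: cp=U+2B34B (starts at byte 6)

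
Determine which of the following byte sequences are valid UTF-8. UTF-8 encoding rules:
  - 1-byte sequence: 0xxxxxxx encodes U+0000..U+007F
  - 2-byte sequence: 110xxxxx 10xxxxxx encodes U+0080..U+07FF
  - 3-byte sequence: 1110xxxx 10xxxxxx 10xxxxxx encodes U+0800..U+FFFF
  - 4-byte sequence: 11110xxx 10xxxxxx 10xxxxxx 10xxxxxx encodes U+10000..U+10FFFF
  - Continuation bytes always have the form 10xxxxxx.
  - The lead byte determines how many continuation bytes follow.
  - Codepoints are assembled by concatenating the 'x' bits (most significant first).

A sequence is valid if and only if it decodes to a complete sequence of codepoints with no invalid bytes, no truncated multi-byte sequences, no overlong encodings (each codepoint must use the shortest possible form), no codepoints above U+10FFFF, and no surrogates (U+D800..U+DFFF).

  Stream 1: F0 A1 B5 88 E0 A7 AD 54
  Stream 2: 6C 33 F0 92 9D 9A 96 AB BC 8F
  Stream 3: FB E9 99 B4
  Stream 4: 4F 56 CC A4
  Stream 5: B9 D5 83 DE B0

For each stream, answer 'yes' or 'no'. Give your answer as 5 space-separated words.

Stream 1: decodes cleanly. VALID
Stream 2: error at byte offset 6. INVALID
Stream 3: error at byte offset 0. INVALID
Stream 4: decodes cleanly. VALID
Stream 5: error at byte offset 0. INVALID

Answer: yes no no yes no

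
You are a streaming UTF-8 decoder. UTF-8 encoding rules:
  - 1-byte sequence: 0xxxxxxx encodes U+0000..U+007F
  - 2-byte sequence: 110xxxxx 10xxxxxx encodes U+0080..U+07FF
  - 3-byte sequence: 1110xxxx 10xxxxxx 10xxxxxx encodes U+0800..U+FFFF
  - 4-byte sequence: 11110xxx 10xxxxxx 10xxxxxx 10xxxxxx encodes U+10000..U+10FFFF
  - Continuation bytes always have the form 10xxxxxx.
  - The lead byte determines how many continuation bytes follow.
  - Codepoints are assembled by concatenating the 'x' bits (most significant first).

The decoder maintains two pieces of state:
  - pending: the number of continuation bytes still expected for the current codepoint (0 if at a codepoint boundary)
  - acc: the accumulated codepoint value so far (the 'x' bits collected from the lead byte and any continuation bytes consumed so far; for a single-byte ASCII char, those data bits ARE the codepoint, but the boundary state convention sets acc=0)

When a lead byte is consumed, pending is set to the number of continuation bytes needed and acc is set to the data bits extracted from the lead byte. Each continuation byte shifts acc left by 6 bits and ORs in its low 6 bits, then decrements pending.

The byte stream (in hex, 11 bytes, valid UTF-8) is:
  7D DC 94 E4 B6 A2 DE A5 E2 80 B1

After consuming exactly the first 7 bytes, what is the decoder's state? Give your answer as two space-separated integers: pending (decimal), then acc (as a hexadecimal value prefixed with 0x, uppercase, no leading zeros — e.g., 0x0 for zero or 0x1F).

Byte[0]=7D: 1-byte. pending=0, acc=0x0
Byte[1]=DC: 2-byte lead. pending=1, acc=0x1C
Byte[2]=94: continuation. acc=(acc<<6)|0x14=0x714, pending=0
Byte[3]=E4: 3-byte lead. pending=2, acc=0x4
Byte[4]=B6: continuation. acc=(acc<<6)|0x36=0x136, pending=1
Byte[5]=A2: continuation. acc=(acc<<6)|0x22=0x4DA2, pending=0
Byte[6]=DE: 2-byte lead. pending=1, acc=0x1E

Answer: 1 0x1E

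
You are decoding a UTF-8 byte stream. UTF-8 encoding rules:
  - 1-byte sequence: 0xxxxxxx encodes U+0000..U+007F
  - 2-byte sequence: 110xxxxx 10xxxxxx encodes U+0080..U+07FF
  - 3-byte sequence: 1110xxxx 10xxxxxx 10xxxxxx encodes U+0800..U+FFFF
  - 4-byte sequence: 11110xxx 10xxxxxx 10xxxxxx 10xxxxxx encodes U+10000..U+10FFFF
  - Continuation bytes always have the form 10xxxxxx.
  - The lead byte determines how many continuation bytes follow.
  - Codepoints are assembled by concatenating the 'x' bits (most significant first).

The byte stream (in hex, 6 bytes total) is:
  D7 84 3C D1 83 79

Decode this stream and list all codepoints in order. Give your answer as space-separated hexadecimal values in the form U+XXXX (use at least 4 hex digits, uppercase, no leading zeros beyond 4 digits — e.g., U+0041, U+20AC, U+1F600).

Byte[0]=D7: 2-byte lead, need 1 cont bytes. acc=0x17
Byte[1]=84: continuation. acc=(acc<<6)|0x04=0x5C4
Completed: cp=U+05C4 (starts at byte 0)
Byte[2]=3C: 1-byte ASCII. cp=U+003C
Byte[3]=D1: 2-byte lead, need 1 cont bytes. acc=0x11
Byte[4]=83: continuation. acc=(acc<<6)|0x03=0x443
Completed: cp=U+0443 (starts at byte 3)
Byte[5]=79: 1-byte ASCII. cp=U+0079

Answer: U+05C4 U+003C U+0443 U+0079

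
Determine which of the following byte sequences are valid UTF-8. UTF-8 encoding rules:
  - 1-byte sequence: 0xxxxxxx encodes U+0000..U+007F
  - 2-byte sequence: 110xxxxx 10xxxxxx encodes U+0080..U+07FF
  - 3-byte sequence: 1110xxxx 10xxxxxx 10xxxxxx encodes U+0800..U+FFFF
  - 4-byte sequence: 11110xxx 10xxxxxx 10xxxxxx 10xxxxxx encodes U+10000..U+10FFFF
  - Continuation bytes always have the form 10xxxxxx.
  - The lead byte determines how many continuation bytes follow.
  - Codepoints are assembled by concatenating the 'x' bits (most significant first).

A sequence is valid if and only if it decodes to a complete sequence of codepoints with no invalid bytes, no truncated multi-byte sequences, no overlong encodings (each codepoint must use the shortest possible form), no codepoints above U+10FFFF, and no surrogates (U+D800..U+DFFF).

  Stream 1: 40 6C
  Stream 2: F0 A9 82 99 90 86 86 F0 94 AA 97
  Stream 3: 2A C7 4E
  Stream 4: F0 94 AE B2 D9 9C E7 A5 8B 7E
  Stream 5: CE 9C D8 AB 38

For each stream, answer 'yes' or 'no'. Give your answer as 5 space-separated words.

Stream 1: decodes cleanly. VALID
Stream 2: error at byte offset 4. INVALID
Stream 3: error at byte offset 2. INVALID
Stream 4: decodes cleanly. VALID
Stream 5: decodes cleanly. VALID

Answer: yes no no yes yes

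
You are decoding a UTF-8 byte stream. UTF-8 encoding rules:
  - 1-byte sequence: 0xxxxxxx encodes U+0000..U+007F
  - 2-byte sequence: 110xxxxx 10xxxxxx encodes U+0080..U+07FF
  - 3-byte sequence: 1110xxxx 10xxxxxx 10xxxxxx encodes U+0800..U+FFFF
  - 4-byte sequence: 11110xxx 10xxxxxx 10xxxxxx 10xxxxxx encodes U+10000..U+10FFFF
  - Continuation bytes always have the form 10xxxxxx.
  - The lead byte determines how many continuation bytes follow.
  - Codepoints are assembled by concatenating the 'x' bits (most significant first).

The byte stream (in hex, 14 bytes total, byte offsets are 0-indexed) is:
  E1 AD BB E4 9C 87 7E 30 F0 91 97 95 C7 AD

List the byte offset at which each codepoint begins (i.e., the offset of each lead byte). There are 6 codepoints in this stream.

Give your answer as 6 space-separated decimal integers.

Byte[0]=E1: 3-byte lead, need 2 cont bytes. acc=0x1
Byte[1]=AD: continuation. acc=(acc<<6)|0x2D=0x6D
Byte[2]=BB: continuation. acc=(acc<<6)|0x3B=0x1B7B
Completed: cp=U+1B7B (starts at byte 0)
Byte[3]=E4: 3-byte lead, need 2 cont bytes. acc=0x4
Byte[4]=9C: continuation. acc=(acc<<6)|0x1C=0x11C
Byte[5]=87: continuation. acc=(acc<<6)|0x07=0x4707
Completed: cp=U+4707 (starts at byte 3)
Byte[6]=7E: 1-byte ASCII. cp=U+007E
Byte[7]=30: 1-byte ASCII. cp=U+0030
Byte[8]=F0: 4-byte lead, need 3 cont bytes. acc=0x0
Byte[9]=91: continuation. acc=(acc<<6)|0x11=0x11
Byte[10]=97: continuation. acc=(acc<<6)|0x17=0x457
Byte[11]=95: continuation. acc=(acc<<6)|0x15=0x115D5
Completed: cp=U+115D5 (starts at byte 8)
Byte[12]=C7: 2-byte lead, need 1 cont bytes. acc=0x7
Byte[13]=AD: continuation. acc=(acc<<6)|0x2D=0x1ED
Completed: cp=U+01ED (starts at byte 12)

Answer: 0 3 6 7 8 12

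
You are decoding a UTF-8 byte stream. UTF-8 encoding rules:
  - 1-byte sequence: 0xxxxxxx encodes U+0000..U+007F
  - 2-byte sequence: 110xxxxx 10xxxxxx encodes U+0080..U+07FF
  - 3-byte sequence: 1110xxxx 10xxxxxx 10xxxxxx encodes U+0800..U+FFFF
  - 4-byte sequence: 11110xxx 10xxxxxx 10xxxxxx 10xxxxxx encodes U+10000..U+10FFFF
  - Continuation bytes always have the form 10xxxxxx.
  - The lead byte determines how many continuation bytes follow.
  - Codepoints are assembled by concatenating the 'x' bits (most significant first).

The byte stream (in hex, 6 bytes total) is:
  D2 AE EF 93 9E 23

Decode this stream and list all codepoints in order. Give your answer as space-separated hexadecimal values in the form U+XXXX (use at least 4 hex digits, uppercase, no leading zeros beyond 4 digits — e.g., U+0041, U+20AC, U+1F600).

Answer: U+04AE U+F4DE U+0023

Derivation:
Byte[0]=D2: 2-byte lead, need 1 cont bytes. acc=0x12
Byte[1]=AE: continuation. acc=(acc<<6)|0x2E=0x4AE
Completed: cp=U+04AE (starts at byte 0)
Byte[2]=EF: 3-byte lead, need 2 cont bytes. acc=0xF
Byte[3]=93: continuation. acc=(acc<<6)|0x13=0x3D3
Byte[4]=9E: continuation. acc=(acc<<6)|0x1E=0xF4DE
Completed: cp=U+F4DE (starts at byte 2)
Byte[5]=23: 1-byte ASCII. cp=U+0023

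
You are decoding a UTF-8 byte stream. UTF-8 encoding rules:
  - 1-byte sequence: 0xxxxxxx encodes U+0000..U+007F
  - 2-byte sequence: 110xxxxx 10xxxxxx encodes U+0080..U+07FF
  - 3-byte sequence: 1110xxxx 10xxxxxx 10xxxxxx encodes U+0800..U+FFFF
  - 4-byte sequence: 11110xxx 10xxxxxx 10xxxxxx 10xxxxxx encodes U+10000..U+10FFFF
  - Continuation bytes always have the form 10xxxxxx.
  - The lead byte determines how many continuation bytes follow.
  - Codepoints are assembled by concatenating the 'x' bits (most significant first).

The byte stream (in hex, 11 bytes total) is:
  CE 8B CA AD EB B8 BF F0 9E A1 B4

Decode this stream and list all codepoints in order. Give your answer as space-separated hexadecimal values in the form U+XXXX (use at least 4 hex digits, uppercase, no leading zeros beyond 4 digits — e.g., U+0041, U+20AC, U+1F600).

Answer: U+038B U+02AD U+BE3F U+1E874

Derivation:
Byte[0]=CE: 2-byte lead, need 1 cont bytes. acc=0xE
Byte[1]=8B: continuation. acc=(acc<<6)|0x0B=0x38B
Completed: cp=U+038B (starts at byte 0)
Byte[2]=CA: 2-byte lead, need 1 cont bytes. acc=0xA
Byte[3]=AD: continuation. acc=(acc<<6)|0x2D=0x2AD
Completed: cp=U+02AD (starts at byte 2)
Byte[4]=EB: 3-byte lead, need 2 cont bytes. acc=0xB
Byte[5]=B8: continuation. acc=(acc<<6)|0x38=0x2F8
Byte[6]=BF: continuation. acc=(acc<<6)|0x3F=0xBE3F
Completed: cp=U+BE3F (starts at byte 4)
Byte[7]=F0: 4-byte lead, need 3 cont bytes. acc=0x0
Byte[8]=9E: continuation. acc=(acc<<6)|0x1E=0x1E
Byte[9]=A1: continuation. acc=(acc<<6)|0x21=0x7A1
Byte[10]=B4: continuation. acc=(acc<<6)|0x34=0x1E874
Completed: cp=U+1E874 (starts at byte 7)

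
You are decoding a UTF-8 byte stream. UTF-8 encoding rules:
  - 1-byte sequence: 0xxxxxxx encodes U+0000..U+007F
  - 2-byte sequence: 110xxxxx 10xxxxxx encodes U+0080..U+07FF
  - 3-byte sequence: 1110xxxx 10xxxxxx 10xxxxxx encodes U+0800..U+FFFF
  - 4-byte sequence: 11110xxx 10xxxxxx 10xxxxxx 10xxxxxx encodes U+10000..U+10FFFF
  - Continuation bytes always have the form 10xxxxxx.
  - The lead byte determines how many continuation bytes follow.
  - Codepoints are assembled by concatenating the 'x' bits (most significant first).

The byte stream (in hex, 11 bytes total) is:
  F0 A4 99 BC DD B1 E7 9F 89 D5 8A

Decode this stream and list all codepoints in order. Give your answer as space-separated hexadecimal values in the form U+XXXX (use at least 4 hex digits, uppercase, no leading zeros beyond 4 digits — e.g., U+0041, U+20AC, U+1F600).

Answer: U+2467C U+0771 U+77C9 U+054A

Derivation:
Byte[0]=F0: 4-byte lead, need 3 cont bytes. acc=0x0
Byte[1]=A4: continuation. acc=(acc<<6)|0x24=0x24
Byte[2]=99: continuation. acc=(acc<<6)|0x19=0x919
Byte[3]=BC: continuation. acc=(acc<<6)|0x3C=0x2467C
Completed: cp=U+2467C (starts at byte 0)
Byte[4]=DD: 2-byte lead, need 1 cont bytes. acc=0x1D
Byte[5]=B1: continuation. acc=(acc<<6)|0x31=0x771
Completed: cp=U+0771 (starts at byte 4)
Byte[6]=E7: 3-byte lead, need 2 cont bytes. acc=0x7
Byte[7]=9F: continuation. acc=(acc<<6)|0x1F=0x1DF
Byte[8]=89: continuation. acc=(acc<<6)|0x09=0x77C9
Completed: cp=U+77C9 (starts at byte 6)
Byte[9]=D5: 2-byte lead, need 1 cont bytes. acc=0x15
Byte[10]=8A: continuation. acc=(acc<<6)|0x0A=0x54A
Completed: cp=U+054A (starts at byte 9)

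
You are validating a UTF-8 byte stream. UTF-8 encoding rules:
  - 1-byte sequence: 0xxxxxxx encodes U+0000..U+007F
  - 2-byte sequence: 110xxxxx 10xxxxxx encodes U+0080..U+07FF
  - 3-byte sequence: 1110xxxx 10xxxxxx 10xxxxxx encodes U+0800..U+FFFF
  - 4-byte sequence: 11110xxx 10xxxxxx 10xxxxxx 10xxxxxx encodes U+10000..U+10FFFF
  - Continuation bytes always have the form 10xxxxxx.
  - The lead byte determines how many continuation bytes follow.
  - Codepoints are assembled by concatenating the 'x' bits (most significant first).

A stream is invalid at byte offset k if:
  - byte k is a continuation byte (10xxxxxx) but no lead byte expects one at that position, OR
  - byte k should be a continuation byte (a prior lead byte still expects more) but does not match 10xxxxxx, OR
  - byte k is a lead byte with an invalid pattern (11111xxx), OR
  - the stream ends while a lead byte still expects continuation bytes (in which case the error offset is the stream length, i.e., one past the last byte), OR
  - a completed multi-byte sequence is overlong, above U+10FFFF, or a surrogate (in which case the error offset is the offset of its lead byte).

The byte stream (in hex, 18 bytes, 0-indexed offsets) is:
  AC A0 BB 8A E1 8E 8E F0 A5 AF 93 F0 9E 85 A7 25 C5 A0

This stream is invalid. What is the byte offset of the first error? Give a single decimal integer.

Answer: 0

Derivation:
Byte[0]=AC: INVALID lead byte (not 0xxx/110x/1110/11110)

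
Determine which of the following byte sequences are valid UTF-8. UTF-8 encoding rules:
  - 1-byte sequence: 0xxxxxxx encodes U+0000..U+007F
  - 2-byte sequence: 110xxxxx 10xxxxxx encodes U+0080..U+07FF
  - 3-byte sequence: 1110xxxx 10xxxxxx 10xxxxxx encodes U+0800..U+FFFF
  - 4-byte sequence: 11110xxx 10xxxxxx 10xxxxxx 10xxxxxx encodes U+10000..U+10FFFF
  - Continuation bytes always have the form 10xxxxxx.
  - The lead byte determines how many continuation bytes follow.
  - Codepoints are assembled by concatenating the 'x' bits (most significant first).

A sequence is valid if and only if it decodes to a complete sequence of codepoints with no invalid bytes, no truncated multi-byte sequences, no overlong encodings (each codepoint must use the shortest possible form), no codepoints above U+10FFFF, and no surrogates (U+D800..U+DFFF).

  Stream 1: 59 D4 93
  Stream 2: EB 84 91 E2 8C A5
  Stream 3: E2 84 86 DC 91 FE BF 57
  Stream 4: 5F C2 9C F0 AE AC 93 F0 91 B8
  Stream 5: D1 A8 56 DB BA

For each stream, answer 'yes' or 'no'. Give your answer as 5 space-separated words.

Stream 1: decodes cleanly. VALID
Stream 2: decodes cleanly. VALID
Stream 3: error at byte offset 5. INVALID
Stream 4: error at byte offset 10. INVALID
Stream 5: decodes cleanly. VALID

Answer: yes yes no no yes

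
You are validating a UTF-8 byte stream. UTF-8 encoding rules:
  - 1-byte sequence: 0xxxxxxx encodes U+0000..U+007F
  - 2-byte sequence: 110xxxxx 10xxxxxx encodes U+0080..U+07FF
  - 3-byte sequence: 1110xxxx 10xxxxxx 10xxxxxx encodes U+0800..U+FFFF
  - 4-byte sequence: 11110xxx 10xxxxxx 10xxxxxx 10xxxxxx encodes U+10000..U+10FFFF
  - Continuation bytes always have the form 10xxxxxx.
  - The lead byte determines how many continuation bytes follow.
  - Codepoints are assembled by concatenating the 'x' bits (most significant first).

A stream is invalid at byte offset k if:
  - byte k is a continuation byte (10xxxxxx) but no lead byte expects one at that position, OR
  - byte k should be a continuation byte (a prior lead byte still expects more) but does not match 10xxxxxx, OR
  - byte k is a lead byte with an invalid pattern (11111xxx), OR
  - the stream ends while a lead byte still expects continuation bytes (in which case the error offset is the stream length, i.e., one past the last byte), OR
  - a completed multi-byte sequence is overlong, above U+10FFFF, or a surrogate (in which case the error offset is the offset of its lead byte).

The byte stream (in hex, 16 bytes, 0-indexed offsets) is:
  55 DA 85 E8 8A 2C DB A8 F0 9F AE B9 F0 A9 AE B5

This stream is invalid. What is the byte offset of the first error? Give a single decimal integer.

Byte[0]=55: 1-byte ASCII. cp=U+0055
Byte[1]=DA: 2-byte lead, need 1 cont bytes. acc=0x1A
Byte[2]=85: continuation. acc=(acc<<6)|0x05=0x685
Completed: cp=U+0685 (starts at byte 1)
Byte[3]=E8: 3-byte lead, need 2 cont bytes. acc=0x8
Byte[4]=8A: continuation. acc=(acc<<6)|0x0A=0x20A
Byte[5]=2C: expected 10xxxxxx continuation. INVALID

Answer: 5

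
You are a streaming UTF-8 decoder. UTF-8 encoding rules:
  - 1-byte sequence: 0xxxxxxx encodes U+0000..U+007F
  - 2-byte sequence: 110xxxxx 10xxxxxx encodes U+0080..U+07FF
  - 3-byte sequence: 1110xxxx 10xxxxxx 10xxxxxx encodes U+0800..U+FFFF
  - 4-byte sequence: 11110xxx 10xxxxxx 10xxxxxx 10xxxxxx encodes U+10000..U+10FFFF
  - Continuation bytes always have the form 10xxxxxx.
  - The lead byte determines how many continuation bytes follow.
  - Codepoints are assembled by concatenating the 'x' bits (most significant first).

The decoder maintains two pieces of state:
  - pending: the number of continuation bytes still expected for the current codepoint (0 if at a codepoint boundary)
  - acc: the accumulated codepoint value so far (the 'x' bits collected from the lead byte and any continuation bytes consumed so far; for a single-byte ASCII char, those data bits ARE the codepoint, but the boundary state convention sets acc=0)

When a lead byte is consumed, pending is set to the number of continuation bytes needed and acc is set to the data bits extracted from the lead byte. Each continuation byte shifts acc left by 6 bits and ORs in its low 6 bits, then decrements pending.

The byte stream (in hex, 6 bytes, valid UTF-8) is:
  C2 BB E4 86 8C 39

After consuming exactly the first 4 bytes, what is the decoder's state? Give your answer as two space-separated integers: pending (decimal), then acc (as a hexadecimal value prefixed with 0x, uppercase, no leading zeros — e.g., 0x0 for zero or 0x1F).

Answer: 1 0x106

Derivation:
Byte[0]=C2: 2-byte lead. pending=1, acc=0x2
Byte[1]=BB: continuation. acc=(acc<<6)|0x3B=0xBB, pending=0
Byte[2]=E4: 3-byte lead. pending=2, acc=0x4
Byte[3]=86: continuation. acc=(acc<<6)|0x06=0x106, pending=1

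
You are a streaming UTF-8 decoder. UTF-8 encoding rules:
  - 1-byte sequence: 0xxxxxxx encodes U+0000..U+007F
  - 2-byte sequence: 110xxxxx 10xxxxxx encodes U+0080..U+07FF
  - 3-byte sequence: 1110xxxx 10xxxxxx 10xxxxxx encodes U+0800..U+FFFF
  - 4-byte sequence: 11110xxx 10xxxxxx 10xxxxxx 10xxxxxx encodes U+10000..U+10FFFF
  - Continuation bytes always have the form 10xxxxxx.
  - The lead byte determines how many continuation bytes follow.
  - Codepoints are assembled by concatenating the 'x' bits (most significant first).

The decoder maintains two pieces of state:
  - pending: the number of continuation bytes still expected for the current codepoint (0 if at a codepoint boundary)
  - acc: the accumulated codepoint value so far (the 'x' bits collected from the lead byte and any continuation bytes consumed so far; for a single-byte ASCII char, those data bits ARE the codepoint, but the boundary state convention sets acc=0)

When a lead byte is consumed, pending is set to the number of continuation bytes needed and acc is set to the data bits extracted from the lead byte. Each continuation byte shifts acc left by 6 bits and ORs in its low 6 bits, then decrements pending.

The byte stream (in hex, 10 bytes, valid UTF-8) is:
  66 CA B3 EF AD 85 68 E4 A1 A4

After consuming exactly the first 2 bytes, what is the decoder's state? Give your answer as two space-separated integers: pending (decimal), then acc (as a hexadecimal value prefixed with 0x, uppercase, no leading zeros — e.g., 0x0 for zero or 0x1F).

Byte[0]=66: 1-byte. pending=0, acc=0x0
Byte[1]=CA: 2-byte lead. pending=1, acc=0xA

Answer: 1 0xA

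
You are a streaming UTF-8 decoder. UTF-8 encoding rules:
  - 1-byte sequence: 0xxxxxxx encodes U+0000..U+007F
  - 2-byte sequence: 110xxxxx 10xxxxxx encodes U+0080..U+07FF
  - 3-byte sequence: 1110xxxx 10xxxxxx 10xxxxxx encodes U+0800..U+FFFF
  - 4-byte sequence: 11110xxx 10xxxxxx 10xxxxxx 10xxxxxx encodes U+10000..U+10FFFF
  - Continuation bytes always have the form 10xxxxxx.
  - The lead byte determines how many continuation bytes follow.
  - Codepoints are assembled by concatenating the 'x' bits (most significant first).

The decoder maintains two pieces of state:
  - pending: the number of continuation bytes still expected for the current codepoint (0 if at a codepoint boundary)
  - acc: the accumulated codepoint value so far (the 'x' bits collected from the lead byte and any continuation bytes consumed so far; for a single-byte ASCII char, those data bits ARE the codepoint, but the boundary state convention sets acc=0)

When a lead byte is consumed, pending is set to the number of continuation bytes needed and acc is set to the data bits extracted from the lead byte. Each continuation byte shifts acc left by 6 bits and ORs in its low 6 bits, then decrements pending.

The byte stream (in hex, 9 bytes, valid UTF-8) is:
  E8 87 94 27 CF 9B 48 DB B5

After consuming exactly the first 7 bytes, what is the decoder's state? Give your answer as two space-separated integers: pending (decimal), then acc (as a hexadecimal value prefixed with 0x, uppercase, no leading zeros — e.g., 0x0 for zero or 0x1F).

Answer: 0 0x0

Derivation:
Byte[0]=E8: 3-byte lead. pending=2, acc=0x8
Byte[1]=87: continuation. acc=(acc<<6)|0x07=0x207, pending=1
Byte[2]=94: continuation. acc=(acc<<6)|0x14=0x81D4, pending=0
Byte[3]=27: 1-byte. pending=0, acc=0x0
Byte[4]=CF: 2-byte lead. pending=1, acc=0xF
Byte[5]=9B: continuation. acc=(acc<<6)|0x1B=0x3DB, pending=0
Byte[6]=48: 1-byte. pending=0, acc=0x0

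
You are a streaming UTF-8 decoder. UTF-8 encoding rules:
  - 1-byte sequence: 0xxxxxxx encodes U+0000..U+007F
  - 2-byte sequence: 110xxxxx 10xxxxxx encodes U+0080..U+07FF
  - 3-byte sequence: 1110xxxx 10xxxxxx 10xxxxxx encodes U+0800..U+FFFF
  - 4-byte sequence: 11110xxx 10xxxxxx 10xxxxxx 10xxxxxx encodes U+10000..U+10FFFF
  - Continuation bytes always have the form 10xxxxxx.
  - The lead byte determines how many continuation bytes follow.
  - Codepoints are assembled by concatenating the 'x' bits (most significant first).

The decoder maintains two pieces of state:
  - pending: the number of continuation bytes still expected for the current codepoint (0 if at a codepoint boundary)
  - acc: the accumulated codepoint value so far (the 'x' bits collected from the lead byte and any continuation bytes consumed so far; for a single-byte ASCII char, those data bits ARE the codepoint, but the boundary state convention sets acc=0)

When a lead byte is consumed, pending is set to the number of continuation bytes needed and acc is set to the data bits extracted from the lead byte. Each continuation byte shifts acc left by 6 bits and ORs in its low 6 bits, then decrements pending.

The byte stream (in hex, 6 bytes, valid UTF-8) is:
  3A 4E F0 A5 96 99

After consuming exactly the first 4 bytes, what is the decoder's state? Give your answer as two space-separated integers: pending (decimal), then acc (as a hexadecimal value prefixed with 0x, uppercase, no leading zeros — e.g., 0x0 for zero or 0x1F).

Answer: 2 0x25

Derivation:
Byte[0]=3A: 1-byte. pending=0, acc=0x0
Byte[1]=4E: 1-byte. pending=0, acc=0x0
Byte[2]=F0: 4-byte lead. pending=3, acc=0x0
Byte[3]=A5: continuation. acc=(acc<<6)|0x25=0x25, pending=2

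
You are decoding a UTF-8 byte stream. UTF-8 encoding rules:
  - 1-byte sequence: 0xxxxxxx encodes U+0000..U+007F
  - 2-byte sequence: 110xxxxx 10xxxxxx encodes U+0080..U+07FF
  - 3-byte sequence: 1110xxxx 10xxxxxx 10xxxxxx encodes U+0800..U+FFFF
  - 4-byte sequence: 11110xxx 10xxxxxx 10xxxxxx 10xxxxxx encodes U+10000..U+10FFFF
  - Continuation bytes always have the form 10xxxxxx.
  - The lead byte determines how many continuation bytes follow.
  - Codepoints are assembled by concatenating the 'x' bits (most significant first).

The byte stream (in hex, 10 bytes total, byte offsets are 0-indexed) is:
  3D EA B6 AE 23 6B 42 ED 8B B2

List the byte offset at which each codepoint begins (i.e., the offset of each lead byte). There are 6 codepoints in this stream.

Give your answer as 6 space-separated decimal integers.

Byte[0]=3D: 1-byte ASCII. cp=U+003D
Byte[1]=EA: 3-byte lead, need 2 cont bytes. acc=0xA
Byte[2]=B6: continuation. acc=(acc<<6)|0x36=0x2B6
Byte[3]=AE: continuation. acc=(acc<<6)|0x2E=0xADAE
Completed: cp=U+ADAE (starts at byte 1)
Byte[4]=23: 1-byte ASCII. cp=U+0023
Byte[5]=6B: 1-byte ASCII. cp=U+006B
Byte[6]=42: 1-byte ASCII. cp=U+0042
Byte[7]=ED: 3-byte lead, need 2 cont bytes. acc=0xD
Byte[8]=8B: continuation. acc=(acc<<6)|0x0B=0x34B
Byte[9]=B2: continuation. acc=(acc<<6)|0x32=0xD2F2
Completed: cp=U+D2F2 (starts at byte 7)

Answer: 0 1 4 5 6 7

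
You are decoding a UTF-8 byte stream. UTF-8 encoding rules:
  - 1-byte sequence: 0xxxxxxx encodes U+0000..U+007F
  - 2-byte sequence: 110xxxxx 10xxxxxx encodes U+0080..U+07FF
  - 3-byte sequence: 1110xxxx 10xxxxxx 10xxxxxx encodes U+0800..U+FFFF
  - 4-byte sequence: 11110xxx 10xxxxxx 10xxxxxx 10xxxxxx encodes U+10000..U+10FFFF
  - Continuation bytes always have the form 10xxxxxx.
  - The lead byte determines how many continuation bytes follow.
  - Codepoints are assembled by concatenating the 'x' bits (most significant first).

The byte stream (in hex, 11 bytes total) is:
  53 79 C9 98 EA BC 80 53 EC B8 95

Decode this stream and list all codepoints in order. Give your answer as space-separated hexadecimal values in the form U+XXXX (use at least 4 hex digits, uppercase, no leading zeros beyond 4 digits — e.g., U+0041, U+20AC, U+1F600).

Byte[0]=53: 1-byte ASCII. cp=U+0053
Byte[1]=79: 1-byte ASCII. cp=U+0079
Byte[2]=C9: 2-byte lead, need 1 cont bytes. acc=0x9
Byte[3]=98: continuation. acc=(acc<<6)|0x18=0x258
Completed: cp=U+0258 (starts at byte 2)
Byte[4]=EA: 3-byte lead, need 2 cont bytes. acc=0xA
Byte[5]=BC: continuation. acc=(acc<<6)|0x3C=0x2BC
Byte[6]=80: continuation. acc=(acc<<6)|0x00=0xAF00
Completed: cp=U+AF00 (starts at byte 4)
Byte[7]=53: 1-byte ASCII. cp=U+0053
Byte[8]=EC: 3-byte lead, need 2 cont bytes. acc=0xC
Byte[9]=B8: continuation. acc=(acc<<6)|0x38=0x338
Byte[10]=95: continuation. acc=(acc<<6)|0x15=0xCE15
Completed: cp=U+CE15 (starts at byte 8)

Answer: U+0053 U+0079 U+0258 U+AF00 U+0053 U+CE15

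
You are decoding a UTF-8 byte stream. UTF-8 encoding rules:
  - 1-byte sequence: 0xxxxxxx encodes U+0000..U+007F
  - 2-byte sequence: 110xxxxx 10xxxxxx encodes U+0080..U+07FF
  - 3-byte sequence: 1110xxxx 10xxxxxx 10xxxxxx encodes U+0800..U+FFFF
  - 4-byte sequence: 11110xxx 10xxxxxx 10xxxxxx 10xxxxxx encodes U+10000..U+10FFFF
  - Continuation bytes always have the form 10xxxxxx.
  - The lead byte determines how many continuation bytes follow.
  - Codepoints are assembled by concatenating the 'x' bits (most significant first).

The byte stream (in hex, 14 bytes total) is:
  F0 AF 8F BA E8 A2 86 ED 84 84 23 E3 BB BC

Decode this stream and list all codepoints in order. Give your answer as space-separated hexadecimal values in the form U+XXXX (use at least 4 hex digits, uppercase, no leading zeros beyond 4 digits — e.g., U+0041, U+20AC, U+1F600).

Byte[0]=F0: 4-byte lead, need 3 cont bytes. acc=0x0
Byte[1]=AF: continuation. acc=(acc<<6)|0x2F=0x2F
Byte[2]=8F: continuation. acc=(acc<<6)|0x0F=0xBCF
Byte[3]=BA: continuation. acc=(acc<<6)|0x3A=0x2F3FA
Completed: cp=U+2F3FA (starts at byte 0)
Byte[4]=E8: 3-byte lead, need 2 cont bytes. acc=0x8
Byte[5]=A2: continuation. acc=(acc<<6)|0x22=0x222
Byte[6]=86: continuation. acc=(acc<<6)|0x06=0x8886
Completed: cp=U+8886 (starts at byte 4)
Byte[7]=ED: 3-byte lead, need 2 cont bytes. acc=0xD
Byte[8]=84: continuation. acc=(acc<<6)|0x04=0x344
Byte[9]=84: continuation. acc=(acc<<6)|0x04=0xD104
Completed: cp=U+D104 (starts at byte 7)
Byte[10]=23: 1-byte ASCII. cp=U+0023
Byte[11]=E3: 3-byte lead, need 2 cont bytes. acc=0x3
Byte[12]=BB: continuation. acc=(acc<<6)|0x3B=0xFB
Byte[13]=BC: continuation. acc=(acc<<6)|0x3C=0x3EFC
Completed: cp=U+3EFC (starts at byte 11)

Answer: U+2F3FA U+8886 U+D104 U+0023 U+3EFC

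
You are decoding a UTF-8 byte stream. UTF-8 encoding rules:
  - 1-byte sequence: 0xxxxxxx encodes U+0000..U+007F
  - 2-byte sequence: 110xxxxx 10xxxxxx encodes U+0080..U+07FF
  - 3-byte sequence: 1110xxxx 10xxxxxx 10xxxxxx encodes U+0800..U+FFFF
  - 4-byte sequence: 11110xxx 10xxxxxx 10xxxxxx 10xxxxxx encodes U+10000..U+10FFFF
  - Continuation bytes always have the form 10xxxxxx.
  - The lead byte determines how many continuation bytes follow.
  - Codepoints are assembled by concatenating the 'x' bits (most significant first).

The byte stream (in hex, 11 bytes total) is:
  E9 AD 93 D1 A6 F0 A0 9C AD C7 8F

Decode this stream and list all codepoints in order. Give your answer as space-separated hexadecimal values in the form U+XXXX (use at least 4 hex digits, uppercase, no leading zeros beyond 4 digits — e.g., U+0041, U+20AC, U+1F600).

Byte[0]=E9: 3-byte lead, need 2 cont bytes. acc=0x9
Byte[1]=AD: continuation. acc=(acc<<6)|0x2D=0x26D
Byte[2]=93: continuation. acc=(acc<<6)|0x13=0x9B53
Completed: cp=U+9B53 (starts at byte 0)
Byte[3]=D1: 2-byte lead, need 1 cont bytes. acc=0x11
Byte[4]=A6: continuation. acc=(acc<<6)|0x26=0x466
Completed: cp=U+0466 (starts at byte 3)
Byte[5]=F0: 4-byte lead, need 3 cont bytes. acc=0x0
Byte[6]=A0: continuation. acc=(acc<<6)|0x20=0x20
Byte[7]=9C: continuation. acc=(acc<<6)|0x1C=0x81C
Byte[8]=AD: continuation. acc=(acc<<6)|0x2D=0x2072D
Completed: cp=U+2072D (starts at byte 5)
Byte[9]=C7: 2-byte lead, need 1 cont bytes. acc=0x7
Byte[10]=8F: continuation. acc=(acc<<6)|0x0F=0x1CF
Completed: cp=U+01CF (starts at byte 9)

Answer: U+9B53 U+0466 U+2072D U+01CF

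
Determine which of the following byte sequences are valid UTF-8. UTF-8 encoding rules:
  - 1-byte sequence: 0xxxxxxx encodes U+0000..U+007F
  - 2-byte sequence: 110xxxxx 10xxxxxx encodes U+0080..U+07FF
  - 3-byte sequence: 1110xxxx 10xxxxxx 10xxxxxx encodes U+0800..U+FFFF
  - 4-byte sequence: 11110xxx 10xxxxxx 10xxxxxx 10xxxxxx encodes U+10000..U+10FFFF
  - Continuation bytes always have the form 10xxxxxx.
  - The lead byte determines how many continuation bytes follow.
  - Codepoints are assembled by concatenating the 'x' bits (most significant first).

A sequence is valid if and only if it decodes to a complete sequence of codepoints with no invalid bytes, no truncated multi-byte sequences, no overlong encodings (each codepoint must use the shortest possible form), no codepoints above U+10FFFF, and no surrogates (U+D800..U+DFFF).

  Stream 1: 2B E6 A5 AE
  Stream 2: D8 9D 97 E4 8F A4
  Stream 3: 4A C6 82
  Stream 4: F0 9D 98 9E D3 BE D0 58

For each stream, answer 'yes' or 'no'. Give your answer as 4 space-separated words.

Stream 1: decodes cleanly. VALID
Stream 2: error at byte offset 2. INVALID
Stream 3: decodes cleanly. VALID
Stream 4: error at byte offset 7. INVALID

Answer: yes no yes no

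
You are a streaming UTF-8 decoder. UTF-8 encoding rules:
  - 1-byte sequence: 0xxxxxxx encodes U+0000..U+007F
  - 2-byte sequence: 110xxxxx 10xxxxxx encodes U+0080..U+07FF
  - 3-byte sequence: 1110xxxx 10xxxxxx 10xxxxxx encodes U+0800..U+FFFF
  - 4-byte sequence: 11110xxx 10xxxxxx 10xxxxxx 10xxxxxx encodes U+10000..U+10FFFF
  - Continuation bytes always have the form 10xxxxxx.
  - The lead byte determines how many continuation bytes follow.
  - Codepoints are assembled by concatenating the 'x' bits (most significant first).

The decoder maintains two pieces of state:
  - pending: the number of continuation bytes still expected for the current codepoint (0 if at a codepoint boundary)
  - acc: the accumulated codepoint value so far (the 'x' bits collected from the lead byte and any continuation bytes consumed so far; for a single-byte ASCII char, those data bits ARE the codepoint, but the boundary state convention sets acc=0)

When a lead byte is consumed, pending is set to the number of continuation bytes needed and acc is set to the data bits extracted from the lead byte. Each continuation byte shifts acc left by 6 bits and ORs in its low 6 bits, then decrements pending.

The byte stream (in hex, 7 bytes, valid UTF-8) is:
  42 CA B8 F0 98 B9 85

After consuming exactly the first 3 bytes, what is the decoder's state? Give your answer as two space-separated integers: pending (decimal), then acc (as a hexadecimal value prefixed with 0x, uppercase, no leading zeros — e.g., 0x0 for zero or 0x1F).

Answer: 0 0x2B8

Derivation:
Byte[0]=42: 1-byte. pending=0, acc=0x0
Byte[1]=CA: 2-byte lead. pending=1, acc=0xA
Byte[2]=B8: continuation. acc=(acc<<6)|0x38=0x2B8, pending=0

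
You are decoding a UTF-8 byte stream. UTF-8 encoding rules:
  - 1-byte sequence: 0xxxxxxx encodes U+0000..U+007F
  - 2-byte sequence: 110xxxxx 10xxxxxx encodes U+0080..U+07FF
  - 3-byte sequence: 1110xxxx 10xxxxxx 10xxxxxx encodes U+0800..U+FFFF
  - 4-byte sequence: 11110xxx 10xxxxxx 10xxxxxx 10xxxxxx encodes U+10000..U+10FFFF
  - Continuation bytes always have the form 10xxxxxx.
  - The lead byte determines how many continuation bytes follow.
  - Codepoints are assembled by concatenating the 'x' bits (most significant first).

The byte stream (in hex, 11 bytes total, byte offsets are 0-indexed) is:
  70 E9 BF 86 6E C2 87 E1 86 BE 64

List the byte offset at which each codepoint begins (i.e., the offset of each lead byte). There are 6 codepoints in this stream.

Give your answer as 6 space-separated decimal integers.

Answer: 0 1 4 5 7 10

Derivation:
Byte[0]=70: 1-byte ASCII. cp=U+0070
Byte[1]=E9: 3-byte lead, need 2 cont bytes. acc=0x9
Byte[2]=BF: continuation. acc=(acc<<6)|0x3F=0x27F
Byte[3]=86: continuation. acc=(acc<<6)|0x06=0x9FC6
Completed: cp=U+9FC6 (starts at byte 1)
Byte[4]=6E: 1-byte ASCII. cp=U+006E
Byte[5]=C2: 2-byte lead, need 1 cont bytes. acc=0x2
Byte[6]=87: continuation. acc=(acc<<6)|0x07=0x87
Completed: cp=U+0087 (starts at byte 5)
Byte[7]=E1: 3-byte lead, need 2 cont bytes. acc=0x1
Byte[8]=86: continuation. acc=(acc<<6)|0x06=0x46
Byte[9]=BE: continuation. acc=(acc<<6)|0x3E=0x11BE
Completed: cp=U+11BE (starts at byte 7)
Byte[10]=64: 1-byte ASCII. cp=U+0064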